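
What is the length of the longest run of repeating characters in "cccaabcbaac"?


Input: "cccaabcbaac"
Scanning for longest run:
  Position 1 ('c'): continues run of 'c', length=2
  Position 2 ('c'): continues run of 'c', length=3
  Position 3 ('a'): new char, reset run to 1
  Position 4 ('a'): continues run of 'a', length=2
  Position 5 ('b'): new char, reset run to 1
  Position 6 ('c'): new char, reset run to 1
  Position 7 ('b'): new char, reset run to 1
  Position 8 ('a'): new char, reset run to 1
  Position 9 ('a'): continues run of 'a', length=2
  Position 10 ('c'): new char, reset run to 1
Longest run: 'c' with length 3

3


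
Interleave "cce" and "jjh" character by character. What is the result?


Interleaving "cce" and "jjh":
  Position 0: 'c' from first, 'j' from second => "cj"
  Position 1: 'c' from first, 'j' from second => "cj"
  Position 2: 'e' from first, 'h' from second => "eh"
Result: cjcjeh

cjcjeh


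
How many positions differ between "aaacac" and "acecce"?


Comparing "aaacac" and "acecce" position by position:
  Position 0: 'a' vs 'a' => same
  Position 1: 'a' vs 'c' => DIFFER
  Position 2: 'a' vs 'e' => DIFFER
  Position 3: 'c' vs 'c' => same
  Position 4: 'a' vs 'c' => DIFFER
  Position 5: 'c' vs 'e' => DIFFER
Positions that differ: 4

4


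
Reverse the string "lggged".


Input: lggged
Reading characters right to left:
  Position 5: 'd'
  Position 4: 'e'
  Position 3: 'g'
  Position 2: 'g'
  Position 1: 'g'
  Position 0: 'l'
Reversed: degggl

degggl


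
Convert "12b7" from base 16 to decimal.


Input: "12b7" in base 16
Positional expansion:
  Digit '1' (value 1) x 16^3 = 4096
  Digit '2' (value 2) x 16^2 = 512
  Digit 'b' (value 11) x 16^1 = 176
  Digit '7' (value 7) x 16^0 = 7
Sum = 4791

4791


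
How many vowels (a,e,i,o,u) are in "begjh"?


Input: begjh
Checking each character:
  'b' at position 0: consonant
  'e' at position 1: vowel (running total: 1)
  'g' at position 2: consonant
  'j' at position 3: consonant
  'h' at position 4: consonant
Total vowels: 1

1


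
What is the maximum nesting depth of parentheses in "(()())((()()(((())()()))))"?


Input: "(()())((()()(((())()()))))"
Tracking depth:
  Position 0 '(': depth becomes 1
  Position 1 '(': depth becomes 2
  Position 2 ')': depth becomes 1
  Position 3 '(': depth becomes 2
  Position 4 ')': depth becomes 1
  Position 5 ')': depth becomes 0
  Position 6 '(': depth becomes 1
  Position 7 '(': depth becomes 2
  Position 8 '(': depth becomes 3
  Position 9 ')': depth becomes 2
  Position 10 '(': depth becomes 3
  Position 11 ')': depth becomes 2
  Position 12 '(': depth becomes 3
  Position 13 '(': depth becomes 4
  Position 14 '(': depth becomes 5
  Position 15 '(': depth becomes 6
  Position 16 ')': depth becomes 5
  Position 17 ')': depth becomes 4
  Position 18 '(': depth becomes 5
  Position 19 ')': depth becomes 4
  Position 20 '(': depth becomes 5
  Position 21 ')': depth becomes 4
  Position 22 ')': depth becomes 3
  Position 23 ')': depth becomes 2
  Position 24 ')': depth becomes 1
  Position 25 ')': depth becomes 0
Maximum depth reached: 6

6


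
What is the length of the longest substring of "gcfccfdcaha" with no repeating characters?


Input: "gcfccfdcaha"
Sliding window (track last position of each char):
  Position 0 ('g'): window [0,0] length 1 -- new best
  Position 1 ('c'): window [0,1] length 2 -- new best
  Position 2 ('f'): window [0,2] length 3 -- new best
  Position 3 ('c'): repeat (last at 1), move window start to 2
  Position 3 ('c'): window [2,3] length 2
  Position 4 ('c'): repeat (last at 3), move window start to 4
  Position 4 ('c'): window [4,4] length 1
  Position 5 ('f'): window [4,5] length 2
  Position 6 ('d'): window [4,6] length 3
  Position 7 ('c'): repeat (last at 4), move window start to 5
  Position 7 ('c'): window [5,7] length 3
  Position 8 ('a'): window [5,8] length 4 -- new best
  Position 9 ('h'): window [5,9] length 5 -- new best
  Position 10 ('a'): repeat (last at 8), move window start to 9
  Position 10 ('a'): window [9,10] length 2
Longest substring with no repeats: "fdcah" with length 5

5


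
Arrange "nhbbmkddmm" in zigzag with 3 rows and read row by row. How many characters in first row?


Zigzag "nhbbmkddmm" into 3 rows:
Placing characters:
  'n' => row 0
  'h' => row 1
  'b' => row 2
  'b' => row 1
  'm' => row 0
  'k' => row 1
  'd' => row 2
  'd' => row 1
  'm' => row 0
  'm' => row 1
Rows:
  Row 0: "nmm"
  Row 1: "hbkdm"
  Row 2: "bd"
First row length: 3

3


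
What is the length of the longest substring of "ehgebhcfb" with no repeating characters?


Input: "ehgebhcfb"
Sliding window (track last position of each char):
  Position 0 ('e'): window [0,0] length 1 -- new best
  Position 1 ('h'): window [0,1] length 2 -- new best
  Position 2 ('g'): window [0,2] length 3 -- new best
  Position 3 ('e'): repeat (last at 0), move window start to 1
  Position 3 ('e'): window [1,3] length 3
  Position 4 ('b'): window [1,4] length 4 -- new best
  Position 5 ('h'): repeat (last at 1), move window start to 2
  Position 5 ('h'): window [2,5] length 4
  Position 6 ('c'): window [2,6] length 5 -- new best
  Position 7 ('f'): window [2,7] length 6 -- new best
  Position 8 ('b'): repeat (last at 4), move window start to 5
  Position 8 ('b'): window [5,8] length 4
Longest substring with no repeats: "gebhcf" with length 6

6


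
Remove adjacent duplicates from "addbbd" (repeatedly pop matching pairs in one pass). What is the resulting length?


Input: addbbd
Stack-based adjacent duplicate removal:
  Read 'a': push. Stack: a
  Read 'd': push. Stack: ad
  Read 'd': matches stack top 'd' => pop. Stack: a
  Read 'b': push. Stack: ab
  Read 'b': matches stack top 'b' => pop. Stack: a
  Read 'd': push. Stack: ad
Final stack: "ad" (length 2)

2


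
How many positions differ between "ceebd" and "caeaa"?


Comparing "ceebd" and "caeaa" position by position:
  Position 0: 'c' vs 'c' => same
  Position 1: 'e' vs 'a' => DIFFER
  Position 2: 'e' vs 'e' => same
  Position 3: 'b' vs 'a' => DIFFER
  Position 4: 'd' vs 'a' => DIFFER
Positions that differ: 3

3


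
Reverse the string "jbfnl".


Input: jbfnl
Reading characters right to left:
  Position 4: 'l'
  Position 3: 'n'
  Position 2: 'f'
  Position 1: 'b'
  Position 0: 'j'
Reversed: lnfbj

lnfbj


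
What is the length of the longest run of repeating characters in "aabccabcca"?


Input: "aabccabcca"
Scanning for longest run:
  Position 1 ('a'): continues run of 'a', length=2
  Position 2 ('b'): new char, reset run to 1
  Position 3 ('c'): new char, reset run to 1
  Position 4 ('c'): continues run of 'c', length=2
  Position 5 ('a'): new char, reset run to 1
  Position 6 ('b'): new char, reset run to 1
  Position 7 ('c'): new char, reset run to 1
  Position 8 ('c'): continues run of 'c', length=2
  Position 9 ('a'): new char, reset run to 1
Longest run: 'a' with length 2

2


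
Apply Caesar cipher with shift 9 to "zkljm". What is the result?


Caesar cipher: shift "zkljm" by 9
  'z' (pos 25) + 9 = pos 8 = 'i'
  'k' (pos 10) + 9 = pos 19 = 't'
  'l' (pos 11) + 9 = pos 20 = 'u'
  'j' (pos 9) + 9 = pos 18 = 's'
  'm' (pos 12) + 9 = pos 21 = 'v'
Result: itusv

itusv


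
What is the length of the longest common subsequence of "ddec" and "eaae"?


LCS of "ddec" and "eaae"
DP table:
           e    a    a    e
      0    0    0    0    0
  d   0    0    0    0    0
  d   0    0    0    0    0
  e   0    1    1    1    1
  c   0    1    1    1    1
LCS length = dp[4][4] = 1

1


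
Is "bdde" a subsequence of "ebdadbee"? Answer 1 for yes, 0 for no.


Check if "bdde" is a subsequence of "ebdadbee"
Greedy scan:
  Position 0 ('e'): no match needed
  Position 1 ('b'): matches sub[0] = 'b'
  Position 2 ('d'): matches sub[1] = 'd'
  Position 3 ('a'): no match needed
  Position 4 ('d'): matches sub[2] = 'd'
  Position 5 ('b'): no match needed
  Position 6 ('e'): matches sub[3] = 'e'
  Position 7 ('e'): no match needed
All 4 characters matched => is a subsequence

1


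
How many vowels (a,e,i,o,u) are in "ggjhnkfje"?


Input: ggjhnkfje
Checking each character:
  'g' at position 0: consonant
  'g' at position 1: consonant
  'j' at position 2: consonant
  'h' at position 3: consonant
  'n' at position 4: consonant
  'k' at position 5: consonant
  'f' at position 6: consonant
  'j' at position 7: consonant
  'e' at position 8: vowel (running total: 1)
Total vowels: 1

1


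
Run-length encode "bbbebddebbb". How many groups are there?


Input: bbbebddebbb
Scanning for consecutive runs:
  Group 1: 'b' x 3 (positions 0-2)
  Group 2: 'e' x 1 (positions 3-3)
  Group 3: 'b' x 1 (positions 4-4)
  Group 4: 'd' x 2 (positions 5-6)
  Group 5: 'e' x 1 (positions 7-7)
  Group 6: 'b' x 3 (positions 8-10)
Total groups: 6

6


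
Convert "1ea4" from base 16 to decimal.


Input: "1ea4" in base 16
Positional expansion:
  Digit '1' (value 1) x 16^3 = 4096
  Digit 'e' (value 14) x 16^2 = 3584
  Digit 'a' (value 10) x 16^1 = 160
  Digit '4' (value 4) x 16^0 = 4
Sum = 7844

7844


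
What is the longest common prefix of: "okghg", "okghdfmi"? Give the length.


Words: okghg, okghdfmi
  Position 0: all 'o' => match
  Position 1: all 'k' => match
  Position 2: all 'g' => match
  Position 3: all 'h' => match
  Position 4: ('g', 'd') => mismatch, stop
LCP = "okgh" (length 4)

4


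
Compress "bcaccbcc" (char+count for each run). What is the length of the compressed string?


Input: bcaccbcc
Runs:
  'b' x 1 => "b1"
  'c' x 1 => "c1"
  'a' x 1 => "a1"
  'c' x 2 => "c2"
  'b' x 1 => "b1"
  'c' x 2 => "c2"
Compressed: "b1c1a1c2b1c2"
Compressed length: 12

12


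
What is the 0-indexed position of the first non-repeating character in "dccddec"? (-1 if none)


Input: dccddec
Character frequencies:
  'c': 3
  'd': 3
  'e': 1
Scanning left to right for freq == 1:
  Position 0 ('d'): freq=3, skip
  Position 1 ('c'): freq=3, skip
  Position 2 ('c'): freq=3, skip
  Position 3 ('d'): freq=3, skip
  Position 4 ('d'): freq=3, skip
  Position 5 ('e'): unique! => answer = 5

5


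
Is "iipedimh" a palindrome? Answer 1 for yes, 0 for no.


Input: iipedimh
Reversed: hmidepii
  Compare pos 0 ('i') with pos 7 ('h'): MISMATCH
  Compare pos 1 ('i') with pos 6 ('m'): MISMATCH
  Compare pos 2 ('p') with pos 5 ('i'): MISMATCH
  Compare pos 3 ('e') with pos 4 ('d'): MISMATCH
Result: not a palindrome

0


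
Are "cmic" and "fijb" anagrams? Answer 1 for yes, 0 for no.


Strings: "cmic", "fijb"
Sorted first:  ccim
Sorted second: bfij
Differ at position 0: 'c' vs 'b' => not anagrams

0


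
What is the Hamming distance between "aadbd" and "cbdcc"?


Comparing "aadbd" and "cbdcc" position by position:
  Position 0: 'a' vs 'c' => differ
  Position 1: 'a' vs 'b' => differ
  Position 2: 'd' vs 'd' => same
  Position 3: 'b' vs 'c' => differ
  Position 4: 'd' vs 'c' => differ
Total differences (Hamming distance): 4

4


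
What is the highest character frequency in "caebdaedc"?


Input: caebdaedc
Character counts:
  'a': 2
  'b': 1
  'c': 2
  'd': 2
  'e': 2
Maximum frequency: 2

2


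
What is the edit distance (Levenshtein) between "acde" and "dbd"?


Computing edit distance: "acde" -> "dbd"
DP table:
           d    b    d
      0    1    2    3
  a   1    1    2    3
  c   2    2    2    3
  d   3    2    3    2
  e   4    3    3    3
Edit distance = dp[4][3] = 3

3


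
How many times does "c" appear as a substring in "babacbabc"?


Searching for "c" in "babacbabc"
Scanning each position:
  Position 0: "b" => no
  Position 1: "a" => no
  Position 2: "b" => no
  Position 3: "a" => no
  Position 4: "c" => MATCH
  Position 5: "b" => no
  Position 6: "a" => no
  Position 7: "b" => no
  Position 8: "c" => MATCH
Total occurrences: 2

2


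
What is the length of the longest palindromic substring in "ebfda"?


Input: "ebfda"
Checking substrings for palindromes:
  No multi-char palindromic substrings found
Longest palindromic substring: "e" with length 1

1


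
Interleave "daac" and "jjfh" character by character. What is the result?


Interleaving "daac" and "jjfh":
  Position 0: 'd' from first, 'j' from second => "dj"
  Position 1: 'a' from first, 'j' from second => "aj"
  Position 2: 'a' from first, 'f' from second => "af"
  Position 3: 'c' from first, 'h' from second => "ch"
Result: djajafch

djajafch


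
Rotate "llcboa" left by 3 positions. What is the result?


Input: "llcboa", rotate left by 3
First 3 characters: "llc"
Remaining characters: "boa"
Concatenate remaining + first: "boa" + "llc" = "boallc"

boallc


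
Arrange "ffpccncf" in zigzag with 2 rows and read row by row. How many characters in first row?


Zigzag "ffpccncf" into 2 rows:
Placing characters:
  'f' => row 0
  'f' => row 1
  'p' => row 0
  'c' => row 1
  'c' => row 0
  'n' => row 1
  'c' => row 0
  'f' => row 1
Rows:
  Row 0: "fpcc"
  Row 1: "fcnf"
First row length: 4

4


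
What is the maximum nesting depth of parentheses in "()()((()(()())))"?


Input: "()()((()(()())))"
Tracking depth:
  Position 0 '(': depth becomes 1
  Position 1 ')': depth becomes 0
  Position 2 '(': depth becomes 1
  Position 3 ')': depth becomes 0
  Position 4 '(': depth becomes 1
  Position 5 '(': depth becomes 2
  Position 6 '(': depth becomes 3
  Position 7 ')': depth becomes 2
  Position 8 '(': depth becomes 3
  Position 9 '(': depth becomes 4
  Position 10 ')': depth becomes 3
  Position 11 '(': depth becomes 4
  Position 12 ')': depth becomes 3
  Position 13 ')': depth becomes 2
  Position 14 ')': depth becomes 1
  Position 15 ')': depth becomes 0
Maximum depth reached: 4

4


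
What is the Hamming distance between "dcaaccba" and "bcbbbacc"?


Comparing "dcaaccba" and "bcbbbacc" position by position:
  Position 0: 'd' vs 'b' => differ
  Position 1: 'c' vs 'c' => same
  Position 2: 'a' vs 'b' => differ
  Position 3: 'a' vs 'b' => differ
  Position 4: 'c' vs 'b' => differ
  Position 5: 'c' vs 'a' => differ
  Position 6: 'b' vs 'c' => differ
  Position 7: 'a' vs 'c' => differ
Total differences (Hamming distance): 7

7


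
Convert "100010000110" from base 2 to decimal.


Input: "100010000110" in base 2
Positional expansion:
  Digit '1' (value 1) x 2^11 = 2048
  Digit '0' (value 0) x 2^10 = 0
  Digit '0' (value 0) x 2^9 = 0
  Digit '0' (value 0) x 2^8 = 0
  Digit '1' (value 1) x 2^7 = 128
  Digit '0' (value 0) x 2^6 = 0
  Digit '0' (value 0) x 2^5 = 0
  Digit '0' (value 0) x 2^4 = 0
  Digit '0' (value 0) x 2^3 = 0
  Digit '1' (value 1) x 2^2 = 4
  Digit '1' (value 1) x 2^1 = 2
  Digit '0' (value 0) x 2^0 = 0
Sum = 2182

2182


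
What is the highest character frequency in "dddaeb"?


Input: dddaeb
Character counts:
  'a': 1
  'b': 1
  'd': 3
  'e': 1
Maximum frequency: 3

3


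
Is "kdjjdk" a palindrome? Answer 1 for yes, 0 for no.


Input: kdjjdk
Reversed: kdjjdk
  Compare pos 0 ('k') with pos 5 ('k'): match
  Compare pos 1 ('d') with pos 4 ('d'): match
  Compare pos 2 ('j') with pos 3 ('j'): match
Result: palindrome

1


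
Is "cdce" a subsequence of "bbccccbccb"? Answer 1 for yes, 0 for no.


Check if "cdce" is a subsequence of "bbccccbccb"
Greedy scan:
  Position 0 ('b'): no match needed
  Position 1 ('b'): no match needed
  Position 2 ('c'): matches sub[0] = 'c'
  Position 3 ('c'): no match needed
  Position 4 ('c'): no match needed
  Position 5 ('c'): no match needed
  Position 6 ('b'): no match needed
  Position 7 ('c'): no match needed
  Position 8 ('c'): no match needed
  Position 9 ('b'): no match needed
Only matched 1/4 characters => not a subsequence

0


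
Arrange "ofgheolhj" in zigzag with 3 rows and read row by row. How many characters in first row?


Zigzag "ofgheolhj" into 3 rows:
Placing characters:
  'o' => row 0
  'f' => row 1
  'g' => row 2
  'h' => row 1
  'e' => row 0
  'o' => row 1
  'l' => row 2
  'h' => row 1
  'j' => row 0
Rows:
  Row 0: "oej"
  Row 1: "fhoh"
  Row 2: "gl"
First row length: 3

3


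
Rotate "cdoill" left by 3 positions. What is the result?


Input: "cdoill", rotate left by 3
First 3 characters: "cdo"
Remaining characters: "ill"
Concatenate remaining + first: "ill" + "cdo" = "illcdo"

illcdo


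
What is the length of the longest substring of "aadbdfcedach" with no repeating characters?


Input: "aadbdfcedach"
Sliding window (track last position of each char):
  Position 0 ('a'): window [0,0] length 1 -- new best
  Position 1 ('a'): repeat (last at 0), move window start to 1
  Position 1 ('a'): window [1,1] length 1
  Position 2 ('d'): window [1,2] length 2 -- new best
  Position 3 ('b'): window [1,3] length 3 -- new best
  Position 4 ('d'): repeat (last at 2), move window start to 3
  Position 4 ('d'): window [3,4] length 2
  Position 5 ('f'): window [3,5] length 3
  Position 6 ('c'): window [3,6] length 4 -- new best
  Position 7 ('e'): window [3,7] length 5 -- new best
  Position 8 ('d'): repeat (last at 4), move window start to 5
  Position 8 ('d'): window [5,8] length 4
  Position 9 ('a'): window [5,9] length 5
  Position 10 ('c'): repeat (last at 6), move window start to 7
  Position 10 ('c'): window [7,10] length 4
  Position 11 ('h'): window [7,11] length 5
Longest substring with no repeats: "bdfce" with length 5

5


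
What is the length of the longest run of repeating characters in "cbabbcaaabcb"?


Input: "cbabbcaaabcb"
Scanning for longest run:
  Position 1 ('b'): new char, reset run to 1
  Position 2 ('a'): new char, reset run to 1
  Position 3 ('b'): new char, reset run to 1
  Position 4 ('b'): continues run of 'b', length=2
  Position 5 ('c'): new char, reset run to 1
  Position 6 ('a'): new char, reset run to 1
  Position 7 ('a'): continues run of 'a', length=2
  Position 8 ('a'): continues run of 'a', length=3
  Position 9 ('b'): new char, reset run to 1
  Position 10 ('c'): new char, reset run to 1
  Position 11 ('b'): new char, reset run to 1
Longest run: 'a' with length 3

3


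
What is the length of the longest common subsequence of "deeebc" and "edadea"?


LCS of "deeebc" and "edadea"
DP table:
           e    d    a    d    e    a
      0    0    0    0    0    0    0
  d   0    0    1    1    1    1    1
  e   0    1    1    1    1    2    2
  e   0    1    1    1    1    2    2
  e   0    1    1    1    1    2    2
  b   0    1    1    1    1    2    2
  c   0    1    1    1    1    2    2
LCS length = dp[6][6] = 2

2


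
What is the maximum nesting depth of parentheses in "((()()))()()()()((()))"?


Input: "((()()))()()()()((()))"
Tracking depth:
  Position 0 '(': depth becomes 1
  Position 1 '(': depth becomes 2
  Position 2 '(': depth becomes 3
  Position 3 ')': depth becomes 2
  Position 4 '(': depth becomes 3
  Position 5 ')': depth becomes 2
  Position 6 ')': depth becomes 1
  Position 7 ')': depth becomes 0
  Position 8 '(': depth becomes 1
  Position 9 ')': depth becomes 0
  Position 10 '(': depth becomes 1
  Position 11 ')': depth becomes 0
  Position 12 '(': depth becomes 1
  Position 13 ')': depth becomes 0
  Position 14 '(': depth becomes 1
  Position 15 ')': depth becomes 0
  Position 16 '(': depth becomes 1
  Position 17 '(': depth becomes 2
  Position 18 '(': depth becomes 3
  Position 19 ')': depth becomes 2
  Position 20 ')': depth becomes 1
  Position 21 ')': depth becomes 0
Maximum depth reached: 3

3


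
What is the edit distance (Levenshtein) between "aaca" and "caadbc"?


Computing edit distance: "aaca" -> "caadbc"
DP table:
           c    a    a    d    b    c
      0    1    2    3    4    5    6
  a   1    1    1    2    3    4    5
  a   2    2    1    1    2    3    4
  c   3    2    2    2    2    3    3
  a   4    3    2    2    3    3    4
Edit distance = dp[4][6] = 4

4


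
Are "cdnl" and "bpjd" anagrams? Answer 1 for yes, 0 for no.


Strings: "cdnl", "bpjd"
Sorted first:  cdln
Sorted second: bdjp
Differ at position 0: 'c' vs 'b' => not anagrams

0


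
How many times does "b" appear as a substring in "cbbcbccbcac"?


Searching for "b" in "cbbcbccbcac"
Scanning each position:
  Position 0: "c" => no
  Position 1: "b" => MATCH
  Position 2: "b" => MATCH
  Position 3: "c" => no
  Position 4: "b" => MATCH
  Position 5: "c" => no
  Position 6: "c" => no
  Position 7: "b" => MATCH
  Position 8: "c" => no
  Position 9: "a" => no
  Position 10: "c" => no
Total occurrences: 4

4


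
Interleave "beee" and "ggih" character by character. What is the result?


Interleaving "beee" and "ggih":
  Position 0: 'b' from first, 'g' from second => "bg"
  Position 1: 'e' from first, 'g' from second => "eg"
  Position 2: 'e' from first, 'i' from second => "ei"
  Position 3: 'e' from first, 'h' from second => "eh"
Result: bgegeieh

bgegeieh


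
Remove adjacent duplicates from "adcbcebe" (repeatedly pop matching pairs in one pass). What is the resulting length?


Input: adcbcebe
Stack-based adjacent duplicate removal:
  Read 'a': push. Stack: a
  Read 'd': push. Stack: ad
  Read 'c': push. Stack: adc
  Read 'b': push. Stack: adcb
  Read 'c': push. Stack: adcbc
  Read 'e': push. Stack: adcbce
  Read 'b': push. Stack: adcbceb
  Read 'e': push. Stack: adcbcebe
Final stack: "adcbcebe" (length 8)

8


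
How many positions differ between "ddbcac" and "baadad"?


Comparing "ddbcac" and "baadad" position by position:
  Position 0: 'd' vs 'b' => DIFFER
  Position 1: 'd' vs 'a' => DIFFER
  Position 2: 'b' vs 'a' => DIFFER
  Position 3: 'c' vs 'd' => DIFFER
  Position 4: 'a' vs 'a' => same
  Position 5: 'c' vs 'd' => DIFFER
Positions that differ: 5

5


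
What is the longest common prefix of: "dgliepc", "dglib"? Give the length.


Words: dgliepc, dglib
  Position 0: all 'd' => match
  Position 1: all 'g' => match
  Position 2: all 'l' => match
  Position 3: all 'i' => match
  Position 4: ('e', 'b') => mismatch, stop
LCP = "dgli" (length 4)

4


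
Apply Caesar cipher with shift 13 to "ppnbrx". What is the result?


Caesar cipher: shift "ppnbrx" by 13
  'p' (pos 15) + 13 = pos 2 = 'c'
  'p' (pos 15) + 13 = pos 2 = 'c'
  'n' (pos 13) + 13 = pos 0 = 'a'
  'b' (pos 1) + 13 = pos 14 = 'o'
  'r' (pos 17) + 13 = pos 4 = 'e'
  'x' (pos 23) + 13 = pos 10 = 'k'
Result: ccaoek

ccaoek


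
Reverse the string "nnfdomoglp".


Input: nnfdomoglp
Reading characters right to left:
  Position 9: 'p'
  Position 8: 'l'
  Position 7: 'g'
  Position 6: 'o'
  Position 5: 'm'
  Position 4: 'o'
  Position 3: 'd'
  Position 2: 'f'
  Position 1: 'n'
  Position 0: 'n'
Reversed: plgomodfnn

plgomodfnn


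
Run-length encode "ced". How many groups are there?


Input: ced
Scanning for consecutive runs:
  Group 1: 'c' x 1 (positions 0-0)
  Group 2: 'e' x 1 (positions 1-1)
  Group 3: 'd' x 1 (positions 2-2)
Total groups: 3

3


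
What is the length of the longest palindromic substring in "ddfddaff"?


Input: "ddfddaff"
Checking substrings for palindromes:
  [0:5] "ddfdd" (len 5) => palindrome
  [1:4] "dfd" (len 3) => palindrome
  [0:2] "dd" (len 2) => palindrome
  [3:5] "dd" (len 2) => palindrome
  [6:8] "ff" (len 2) => palindrome
Longest palindromic substring: "ddfdd" with length 5

5


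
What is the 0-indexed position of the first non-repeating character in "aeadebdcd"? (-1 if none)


Input: aeadebdcd
Character frequencies:
  'a': 2
  'b': 1
  'c': 1
  'd': 3
  'e': 2
Scanning left to right for freq == 1:
  Position 0 ('a'): freq=2, skip
  Position 1 ('e'): freq=2, skip
  Position 2 ('a'): freq=2, skip
  Position 3 ('d'): freq=3, skip
  Position 4 ('e'): freq=2, skip
  Position 5 ('b'): unique! => answer = 5

5


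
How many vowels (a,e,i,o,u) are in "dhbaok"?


Input: dhbaok
Checking each character:
  'd' at position 0: consonant
  'h' at position 1: consonant
  'b' at position 2: consonant
  'a' at position 3: vowel (running total: 1)
  'o' at position 4: vowel (running total: 2)
  'k' at position 5: consonant
Total vowels: 2

2


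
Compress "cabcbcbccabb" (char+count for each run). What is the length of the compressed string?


Input: cabcbcbccabb
Runs:
  'c' x 1 => "c1"
  'a' x 1 => "a1"
  'b' x 1 => "b1"
  'c' x 1 => "c1"
  'b' x 1 => "b1"
  'c' x 1 => "c1"
  'b' x 1 => "b1"
  'c' x 2 => "c2"
  'a' x 1 => "a1"
  'b' x 2 => "b2"
Compressed: "c1a1b1c1b1c1b1c2a1b2"
Compressed length: 20

20


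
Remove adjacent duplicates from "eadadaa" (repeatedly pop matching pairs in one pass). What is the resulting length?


Input: eadadaa
Stack-based adjacent duplicate removal:
  Read 'e': push. Stack: e
  Read 'a': push. Stack: ea
  Read 'd': push. Stack: ead
  Read 'a': push. Stack: eada
  Read 'd': push. Stack: eadad
  Read 'a': push. Stack: eadada
  Read 'a': matches stack top 'a' => pop. Stack: eadad
Final stack: "eadad" (length 5)

5


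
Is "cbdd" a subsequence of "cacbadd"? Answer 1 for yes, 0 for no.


Check if "cbdd" is a subsequence of "cacbadd"
Greedy scan:
  Position 0 ('c'): matches sub[0] = 'c'
  Position 1 ('a'): no match needed
  Position 2 ('c'): no match needed
  Position 3 ('b'): matches sub[1] = 'b'
  Position 4 ('a'): no match needed
  Position 5 ('d'): matches sub[2] = 'd'
  Position 6 ('d'): matches sub[3] = 'd'
All 4 characters matched => is a subsequence

1


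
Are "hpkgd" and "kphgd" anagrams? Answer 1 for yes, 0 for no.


Strings: "hpkgd", "kphgd"
Sorted first:  dghkp
Sorted second: dghkp
Sorted forms match => anagrams

1


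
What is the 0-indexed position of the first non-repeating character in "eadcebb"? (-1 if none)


Input: eadcebb
Character frequencies:
  'a': 1
  'b': 2
  'c': 1
  'd': 1
  'e': 2
Scanning left to right for freq == 1:
  Position 0 ('e'): freq=2, skip
  Position 1 ('a'): unique! => answer = 1

1


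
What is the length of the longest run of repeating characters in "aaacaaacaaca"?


Input: "aaacaaacaaca"
Scanning for longest run:
  Position 1 ('a'): continues run of 'a', length=2
  Position 2 ('a'): continues run of 'a', length=3
  Position 3 ('c'): new char, reset run to 1
  Position 4 ('a'): new char, reset run to 1
  Position 5 ('a'): continues run of 'a', length=2
  Position 6 ('a'): continues run of 'a', length=3
  Position 7 ('c'): new char, reset run to 1
  Position 8 ('a'): new char, reset run to 1
  Position 9 ('a'): continues run of 'a', length=2
  Position 10 ('c'): new char, reset run to 1
  Position 11 ('a'): new char, reset run to 1
Longest run: 'a' with length 3

3


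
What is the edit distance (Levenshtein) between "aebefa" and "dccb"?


Computing edit distance: "aebefa" -> "dccb"
DP table:
           d    c    c    b
      0    1    2    3    4
  a   1    1    2    3    4
  e   2    2    2    3    4
  b   3    3    3    3    3
  e   4    4    4    4    4
  f   5    5    5    5    5
  a   6    6    6    6    6
Edit distance = dp[6][4] = 6

6


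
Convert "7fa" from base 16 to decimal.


Input: "7fa" in base 16
Positional expansion:
  Digit '7' (value 7) x 16^2 = 1792
  Digit 'f' (value 15) x 16^1 = 240
  Digit 'a' (value 10) x 16^0 = 10
Sum = 2042

2042


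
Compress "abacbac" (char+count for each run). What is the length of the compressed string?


Input: abacbac
Runs:
  'a' x 1 => "a1"
  'b' x 1 => "b1"
  'a' x 1 => "a1"
  'c' x 1 => "c1"
  'b' x 1 => "b1"
  'a' x 1 => "a1"
  'c' x 1 => "c1"
Compressed: "a1b1a1c1b1a1c1"
Compressed length: 14

14


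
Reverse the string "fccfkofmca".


Input: fccfkofmca
Reading characters right to left:
  Position 9: 'a'
  Position 8: 'c'
  Position 7: 'm'
  Position 6: 'f'
  Position 5: 'o'
  Position 4: 'k'
  Position 3: 'f'
  Position 2: 'c'
  Position 1: 'c'
  Position 0: 'f'
Reversed: acmfokfccf

acmfokfccf


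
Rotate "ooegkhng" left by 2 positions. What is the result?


Input: "ooegkhng", rotate left by 2
First 2 characters: "oo"
Remaining characters: "egkhng"
Concatenate remaining + first: "egkhng" + "oo" = "egkhngoo"

egkhngoo


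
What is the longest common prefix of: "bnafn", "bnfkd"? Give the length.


Words: bnafn, bnfkd
  Position 0: all 'b' => match
  Position 1: all 'n' => match
  Position 2: ('a', 'f') => mismatch, stop
LCP = "bn" (length 2)

2


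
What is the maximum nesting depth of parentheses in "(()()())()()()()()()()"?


Input: "(()()())()()()()()()()"
Tracking depth:
  Position 0 '(': depth becomes 1
  Position 1 '(': depth becomes 2
  Position 2 ')': depth becomes 1
  Position 3 '(': depth becomes 2
  Position 4 ')': depth becomes 1
  Position 5 '(': depth becomes 2
  Position 6 ')': depth becomes 1
  Position 7 ')': depth becomes 0
  Position 8 '(': depth becomes 1
  Position 9 ')': depth becomes 0
  Position 10 '(': depth becomes 1
  Position 11 ')': depth becomes 0
  Position 12 '(': depth becomes 1
  Position 13 ')': depth becomes 0
  Position 14 '(': depth becomes 1
  Position 15 ')': depth becomes 0
  Position 16 '(': depth becomes 1
  Position 17 ')': depth becomes 0
  Position 18 '(': depth becomes 1
  Position 19 ')': depth becomes 0
  Position 20 '(': depth becomes 1
  Position 21 ')': depth becomes 0
Maximum depth reached: 2

2


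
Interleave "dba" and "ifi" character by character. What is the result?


Interleaving "dba" and "ifi":
  Position 0: 'd' from first, 'i' from second => "di"
  Position 1: 'b' from first, 'f' from second => "bf"
  Position 2: 'a' from first, 'i' from second => "ai"
Result: dibfai

dibfai


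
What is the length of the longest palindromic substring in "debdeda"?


Input: "debdeda"
Checking substrings for palindromes:
  [3:6] "ded" (len 3) => palindrome
Longest palindromic substring: "ded" with length 3

3


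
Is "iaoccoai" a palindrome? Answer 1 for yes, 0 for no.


Input: iaoccoai
Reversed: iaoccoai
  Compare pos 0 ('i') with pos 7 ('i'): match
  Compare pos 1 ('a') with pos 6 ('a'): match
  Compare pos 2 ('o') with pos 5 ('o'): match
  Compare pos 3 ('c') with pos 4 ('c'): match
Result: palindrome

1


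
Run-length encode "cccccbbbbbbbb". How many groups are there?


Input: cccccbbbbbbbb
Scanning for consecutive runs:
  Group 1: 'c' x 5 (positions 0-4)
  Group 2: 'b' x 8 (positions 5-12)
Total groups: 2

2


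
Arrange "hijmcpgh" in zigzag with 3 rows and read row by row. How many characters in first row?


Zigzag "hijmcpgh" into 3 rows:
Placing characters:
  'h' => row 0
  'i' => row 1
  'j' => row 2
  'm' => row 1
  'c' => row 0
  'p' => row 1
  'g' => row 2
  'h' => row 1
Rows:
  Row 0: "hc"
  Row 1: "imph"
  Row 2: "jg"
First row length: 2

2


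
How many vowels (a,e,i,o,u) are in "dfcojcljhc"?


Input: dfcojcljhc
Checking each character:
  'd' at position 0: consonant
  'f' at position 1: consonant
  'c' at position 2: consonant
  'o' at position 3: vowel (running total: 1)
  'j' at position 4: consonant
  'c' at position 5: consonant
  'l' at position 6: consonant
  'j' at position 7: consonant
  'h' at position 8: consonant
  'c' at position 9: consonant
Total vowels: 1

1


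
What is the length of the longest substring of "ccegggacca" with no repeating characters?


Input: "ccegggacca"
Sliding window (track last position of each char):
  Position 0 ('c'): window [0,0] length 1 -- new best
  Position 1 ('c'): repeat (last at 0), move window start to 1
  Position 1 ('c'): window [1,1] length 1
  Position 2 ('e'): window [1,2] length 2 -- new best
  Position 3 ('g'): window [1,3] length 3 -- new best
  Position 4 ('g'): repeat (last at 3), move window start to 4
  Position 4 ('g'): window [4,4] length 1
  Position 5 ('g'): repeat (last at 4), move window start to 5
  Position 5 ('g'): window [5,5] length 1
  Position 6 ('a'): window [5,6] length 2
  Position 7 ('c'): window [5,7] length 3
  Position 8 ('c'): repeat (last at 7), move window start to 8
  Position 8 ('c'): window [8,8] length 1
  Position 9 ('a'): window [8,9] length 2
Longest substring with no repeats: "ceg" with length 3

3


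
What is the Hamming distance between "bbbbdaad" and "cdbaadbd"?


Comparing "bbbbdaad" and "cdbaadbd" position by position:
  Position 0: 'b' vs 'c' => differ
  Position 1: 'b' vs 'd' => differ
  Position 2: 'b' vs 'b' => same
  Position 3: 'b' vs 'a' => differ
  Position 4: 'd' vs 'a' => differ
  Position 5: 'a' vs 'd' => differ
  Position 6: 'a' vs 'b' => differ
  Position 7: 'd' vs 'd' => same
Total differences (Hamming distance): 6

6


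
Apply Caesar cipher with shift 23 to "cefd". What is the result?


Caesar cipher: shift "cefd" by 23
  'c' (pos 2) + 23 = pos 25 = 'z'
  'e' (pos 4) + 23 = pos 1 = 'b'
  'f' (pos 5) + 23 = pos 2 = 'c'
  'd' (pos 3) + 23 = pos 0 = 'a'
Result: zbca

zbca


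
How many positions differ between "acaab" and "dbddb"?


Comparing "acaab" and "dbddb" position by position:
  Position 0: 'a' vs 'd' => DIFFER
  Position 1: 'c' vs 'b' => DIFFER
  Position 2: 'a' vs 'd' => DIFFER
  Position 3: 'a' vs 'd' => DIFFER
  Position 4: 'b' vs 'b' => same
Positions that differ: 4

4


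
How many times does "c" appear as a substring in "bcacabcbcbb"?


Searching for "c" in "bcacabcbcbb"
Scanning each position:
  Position 0: "b" => no
  Position 1: "c" => MATCH
  Position 2: "a" => no
  Position 3: "c" => MATCH
  Position 4: "a" => no
  Position 5: "b" => no
  Position 6: "c" => MATCH
  Position 7: "b" => no
  Position 8: "c" => MATCH
  Position 9: "b" => no
  Position 10: "b" => no
Total occurrences: 4

4


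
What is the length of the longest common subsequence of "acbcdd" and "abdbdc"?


LCS of "acbcdd" and "abdbdc"
DP table:
           a    b    d    b    d    c
      0    0    0    0    0    0    0
  a   0    1    1    1    1    1    1
  c   0    1    1    1    1    1    2
  b   0    1    2    2    2    2    2
  c   0    1    2    2    2    2    3
  d   0    1    2    3    3    3    3
  d   0    1    2    3    3    4    4
LCS length = dp[6][6] = 4

4


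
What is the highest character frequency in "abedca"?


Input: abedca
Character counts:
  'a': 2
  'b': 1
  'c': 1
  'd': 1
  'e': 1
Maximum frequency: 2

2


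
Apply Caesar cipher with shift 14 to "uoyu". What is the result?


Caesar cipher: shift "uoyu" by 14
  'u' (pos 20) + 14 = pos 8 = 'i'
  'o' (pos 14) + 14 = pos 2 = 'c'
  'y' (pos 24) + 14 = pos 12 = 'm'
  'u' (pos 20) + 14 = pos 8 = 'i'
Result: icmi

icmi


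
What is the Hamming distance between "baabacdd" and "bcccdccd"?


Comparing "baabacdd" and "bcccdccd" position by position:
  Position 0: 'b' vs 'b' => same
  Position 1: 'a' vs 'c' => differ
  Position 2: 'a' vs 'c' => differ
  Position 3: 'b' vs 'c' => differ
  Position 4: 'a' vs 'd' => differ
  Position 5: 'c' vs 'c' => same
  Position 6: 'd' vs 'c' => differ
  Position 7: 'd' vs 'd' => same
Total differences (Hamming distance): 5

5


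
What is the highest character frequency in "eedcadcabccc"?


Input: eedcadcabccc
Character counts:
  'a': 2
  'b': 1
  'c': 5
  'd': 2
  'e': 2
Maximum frequency: 5

5


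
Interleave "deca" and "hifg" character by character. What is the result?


Interleaving "deca" and "hifg":
  Position 0: 'd' from first, 'h' from second => "dh"
  Position 1: 'e' from first, 'i' from second => "ei"
  Position 2: 'c' from first, 'f' from second => "cf"
  Position 3: 'a' from first, 'g' from second => "ag"
Result: dheicfag

dheicfag


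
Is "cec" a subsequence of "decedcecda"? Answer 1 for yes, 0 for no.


Check if "cec" is a subsequence of "decedcecda"
Greedy scan:
  Position 0 ('d'): no match needed
  Position 1 ('e'): no match needed
  Position 2 ('c'): matches sub[0] = 'c'
  Position 3 ('e'): matches sub[1] = 'e'
  Position 4 ('d'): no match needed
  Position 5 ('c'): matches sub[2] = 'c'
  Position 6 ('e'): no match needed
  Position 7 ('c'): no match needed
  Position 8 ('d'): no match needed
  Position 9 ('a'): no match needed
All 3 characters matched => is a subsequence

1


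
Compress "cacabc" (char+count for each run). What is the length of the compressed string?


Input: cacabc
Runs:
  'c' x 1 => "c1"
  'a' x 1 => "a1"
  'c' x 1 => "c1"
  'a' x 1 => "a1"
  'b' x 1 => "b1"
  'c' x 1 => "c1"
Compressed: "c1a1c1a1b1c1"
Compressed length: 12

12


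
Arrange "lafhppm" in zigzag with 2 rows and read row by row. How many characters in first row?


Zigzag "lafhppm" into 2 rows:
Placing characters:
  'l' => row 0
  'a' => row 1
  'f' => row 0
  'h' => row 1
  'p' => row 0
  'p' => row 1
  'm' => row 0
Rows:
  Row 0: "lfpm"
  Row 1: "ahp"
First row length: 4

4


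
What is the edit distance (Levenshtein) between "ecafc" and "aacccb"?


Computing edit distance: "ecafc" -> "aacccb"
DP table:
           a    a    c    c    c    b
      0    1    2    3    4    5    6
  e   1    1    2    3    4    5    6
  c   2    2    2    2    3    4    5
  a   3    2    2    3    3    4    5
  f   4    3    3    3    4    4    5
  c   5    4    4    3    3    4    5
Edit distance = dp[5][6] = 5

5


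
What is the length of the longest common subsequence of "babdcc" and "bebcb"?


LCS of "babdcc" and "bebcb"
DP table:
           b    e    b    c    b
      0    0    0    0    0    0
  b   0    1    1    1    1    1
  a   0    1    1    1    1    1
  b   0    1    1    2    2    2
  d   0    1    1    2    2    2
  c   0    1    1    2    3    3
  c   0    1    1    2    3    3
LCS length = dp[6][5] = 3

3


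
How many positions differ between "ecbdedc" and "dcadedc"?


Comparing "ecbdedc" and "dcadedc" position by position:
  Position 0: 'e' vs 'd' => DIFFER
  Position 1: 'c' vs 'c' => same
  Position 2: 'b' vs 'a' => DIFFER
  Position 3: 'd' vs 'd' => same
  Position 4: 'e' vs 'e' => same
  Position 5: 'd' vs 'd' => same
  Position 6: 'c' vs 'c' => same
Positions that differ: 2

2


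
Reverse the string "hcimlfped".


Input: hcimlfped
Reading characters right to left:
  Position 8: 'd'
  Position 7: 'e'
  Position 6: 'p'
  Position 5: 'f'
  Position 4: 'l'
  Position 3: 'm'
  Position 2: 'i'
  Position 1: 'c'
  Position 0: 'h'
Reversed: depflmich

depflmich


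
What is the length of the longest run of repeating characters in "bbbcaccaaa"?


Input: "bbbcaccaaa"
Scanning for longest run:
  Position 1 ('b'): continues run of 'b', length=2
  Position 2 ('b'): continues run of 'b', length=3
  Position 3 ('c'): new char, reset run to 1
  Position 4 ('a'): new char, reset run to 1
  Position 5 ('c'): new char, reset run to 1
  Position 6 ('c'): continues run of 'c', length=2
  Position 7 ('a'): new char, reset run to 1
  Position 8 ('a'): continues run of 'a', length=2
  Position 9 ('a'): continues run of 'a', length=3
Longest run: 'b' with length 3

3


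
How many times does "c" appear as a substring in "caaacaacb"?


Searching for "c" in "caaacaacb"
Scanning each position:
  Position 0: "c" => MATCH
  Position 1: "a" => no
  Position 2: "a" => no
  Position 3: "a" => no
  Position 4: "c" => MATCH
  Position 5: "a" => no
  Position 6: "a" => no
  Position 7: "c" => MATCH
  Position 8: "b" => no
Total occurrences: 3

3


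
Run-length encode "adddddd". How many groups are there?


Input: adddddd
Scanning for consecutive runs:
  Group 1: 'a' x 1 (positions 0-0)
  Group 2: 'd' x 6 (positions 1-6)
Total groups: 2

2


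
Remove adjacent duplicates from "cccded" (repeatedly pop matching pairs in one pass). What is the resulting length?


Input: cccded
Stack-based adjacent duplicate removal:
  Read 'c': push. Stack: c
  Read 'c': matches stack top 'c' => pop. Stack: (empty)
  Read 'c': push. Stack: c
  Read 'd': push. Stack: cd
  Read 'e': push. Stack: cde
  Read 'd': push. Stack: cded
Final stack: "cded" (length 4)

4


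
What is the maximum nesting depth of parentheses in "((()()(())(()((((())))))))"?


Input: "((()()(())(()((((())))))))"
Tracking depth:
  Position 0 '(': depth becomes 1
  Position 1 '(': depth becomes 2
  Position 2 '(': depth becomes 3
  Position 3 ')': depth becomes 2
  Position 4 '(': depth becomes 3
  Position 5 ')': depth becomes 2
  Position 6 '(': depth becomes 3
  Position 7 '(': depth becomes 4
  Position 8 ')': depth becomes 3
  Position 9 ')': depth becomes 2
  Position 10 '(': depth becomes 3
  Position 11 '(': depth becomes 4
  Position 12 ')': depth becomes 3
  Position 13 '(': depth becomes 4
  Position 14 '(': depth becomes 5
  Position 15 '(': depth becomes 6
  Position 16 '(': depth becomes 7
  Position 17 '(': depth becomes 8
  Position 18 ')': depth becomes 7
  Position 19 ')': depth becomes 6
  Position 20 ')': depth becomes 5
  Position 21 ')': depth becomes 4
  Position 22 ')': depth becomes 3
  Position 23 ')': depth becomes 2
  Position 24 ')': depth becomes 1
  Position 25 ')': depth becomes 0
Maximum depth reached: 8

8
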